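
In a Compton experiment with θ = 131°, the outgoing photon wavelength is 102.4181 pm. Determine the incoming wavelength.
98.4000 pm

From λ' = λ + Δλ, we have λ = λ' - Δλ

First calculate the Compton shift:
Δλ = λ_C(1 - cos θ)
Δλ = 2.4263 × (1 - cos(131°))
Δλ = 2.4263 × 1.6561
Δλ = 4.0181 pm

Initial wavelength:
λ = λ' - Δλ
λ = 102.4181 - 4.0181
λ = 98.4000 pm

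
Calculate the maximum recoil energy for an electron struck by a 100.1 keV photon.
28.1778 keV

Maximum energy transfer occurs at θ = 180° (backscattering).

Initial photon: E₀ = 100.1 keV → λ₀ = 12.3860 pm

Maximum Compton shift (at 180°):
Δλ_max = 2λ_C = 2 × 2.4263 = 4.8526 pm

Final wavelength:
λ' = 12.3860 + 4.8526 = 17.2387 pm

Minimum photon energy (maximum energy to electron):
E'_min = hc/λ' = 71.9222 keV

Maximum electron kinetic energy:
K_max = E₀ - E'_min = 100.1000 - 71.9222 = 28.1778 keV

(Intermediate values are shown rounded; full precision is carried through to the final answer.)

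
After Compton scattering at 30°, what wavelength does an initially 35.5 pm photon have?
35.8251 pm

Using the Compton formula: λ' = λ + λ_C(1 − cos θ)

For θ = 30°, cos θ = √3/2 (exact) ≈ 0.8660, so:
1 − cos 30° = 1 − (√3/2) ≈ 0.1340

Δλ = λ_C × 0.1340 = 2.4263 × 0.1340 = 0.3251 pm

λ' = 35.5 + 0.3251 = 35.8251 pm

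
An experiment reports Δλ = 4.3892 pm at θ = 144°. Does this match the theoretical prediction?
Yes, consistent

Calculate the expected shift for θ = 144°:

Δλ_expected = λ_C(1 - cos(144°))
Δλ_expected = 2.4263 × (1 - cos(144°))
Δλ_expected = 2.4263 × 1.8090
Δλ_expected = 4.3892 pm

Given shift: 4.3892 pm
Expected shift: 4.3892 pm
Difference: 0.0000 pm

The values match. This is consistent with Compton scattering at the stated angle.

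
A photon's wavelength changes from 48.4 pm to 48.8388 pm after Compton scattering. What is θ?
35.00°

First find the wavelength shift:
Δλ = λ' - λ = 48.8388 - 48.4 = 0.4388 pm

Using Δλ = λ_C(1 - cos θ), with λ_C = h/(m_e·c) ≈ 2.42631024 pm:
cos θ = 1 - Δλ/λ_C
cos θ = 1 - 0.4388/2.42631024
cos θ = 0.819149

θ = arccos(0.819149)
θ = 35.00°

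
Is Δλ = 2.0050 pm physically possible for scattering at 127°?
No, inconsistent

Calculate the expected shift for θ = 127°:

Δλ_expected = λ_C(1 - cos(127°))
Δλ_expected = 2.4263 × (1 - cos(127°))
Δλ_expected = 2.4263 × 1.6018
Δλ_expected = 3.8865 pm

Given shift: 2.0050 pm
Expected shift: 3.8865 pm
Difference: 1.8815 pm

The values do not match. The given shift corresponds to θ ≈ 80.0°, not 127°.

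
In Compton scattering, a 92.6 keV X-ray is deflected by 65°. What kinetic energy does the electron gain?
8.7710 keV

By energy conservation: K_e = E_initial - E_final

First find the scattered photon energy:
Initial wavelength: λ = hc/E = 13.3892 pm
Compton shift: Δλ = λ_C(1 - cos(65°)) = 1.4009 pm
Final wavelength: λ' = 13.3892 + 1.4009 = 14.7901 pm
Final photon energy: E' = hc/λ' = 83.8290 keV

Electron kinetic energy:
K_e = E - E' = 92.6000 - 83.8290 = 8.7710 keV

(Intermediate values are shown rounded; full precision is carried through to the final answer.)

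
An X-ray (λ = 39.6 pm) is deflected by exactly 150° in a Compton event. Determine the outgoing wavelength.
44.1276 pm

Using the Compton formula: λ' = λ + λ_C(1 − cos θ)

For θ = 150°, cos θ = -√3/2 (exact) ≈ -0.8660, so:
1 − cos 150° = 1 − (-√3/2) ≈ 1.8660

Δλ = λ_C × 1.8660 = 2.4263 × 1.8660 = 4.5276 pm

λ' = 39.6 + 4.5276 = 44.1276 pm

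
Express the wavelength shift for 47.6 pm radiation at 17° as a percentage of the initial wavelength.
0.2227%

Calculate the Compton shift:
Δλ = λ_C(1 - cos(17°))
Δλ = 2.4263 × (1 - cos(17°))
Δλ = 2.4263 × 0.0437
Δλ = 0.1060 pm

Percentage change:
(Δλ/λ₀) × 100 = (0.1060/47.6) × 100
= 0.2227%

(Intermediate values are shown rounded; full precision is carried through to the final answer.)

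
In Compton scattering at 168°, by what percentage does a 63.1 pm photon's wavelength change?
7.6063%

Calculate the Compton shift:
Δλ = λ_C(1 - cos(168°))
Δλ = 2.4263 × (1 - cos(168°))
Δλ = 2.4263 × 1.9781
Δλ = 4.7996 pm

Percentage change:
(Δλ/λ₀) × 100 = (4.7996/63.1) × 100
= 7.6063%

(Intermediate values are shown rounded; full precision is carried through to the final answer.)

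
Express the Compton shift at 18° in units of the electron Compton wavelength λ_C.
0.0489 λ_C

The Compton shift formula is:
Δλ = λ_C(1 - cos θ)

Dividing both sides by λ_C:
Δλ/λ_C = 1 - cos θ

For θ = 18°:
Δλ/λ_C = 1 - cos(18°)
Δλ/λ_C = 1 - 0.9511
Δλ/λ_C = 0.0489

This means the shift is 0.0489 × λ_C = 0.1188 pm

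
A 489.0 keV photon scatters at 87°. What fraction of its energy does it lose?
0.4756 (or 47.56%)

Calculate initial and final photon energies:

Initial: E₀ = 489.0 keV → λ₀ = 2.5355 pm
Compton shift: Δλ = 2.2993 pm
Final wavelength: λ' = 4.8348 pm
Final energy: E' = 256.4417 keV

Fractional energy loss:
(E₀ - E')/E₀ = (489.0000 - 256.4417)/489.0000
= 232.5583/489.0000
= 0.4756
= 47.56%

(Intermediate values are shown rounded; full precision is carried through to the final answer.)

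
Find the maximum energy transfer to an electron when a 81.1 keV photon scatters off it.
19.5402 keV

Maximum energy transfer occurs at θ = 180° (backscattering).

Initial photon: E₀ = 81.1 keV → λ₀ = 15.2878 pm

Maximum Compton shift (at 180°):
Δλ_max = 2λ_C = 2 × 2.4263 = 4.8526 pm

Final wavelength:
λ' = 15.2878 + 4.8526 = 20.1404 pm

Minimum photon energy (maximum energy to electron):
E'_min = hc/λ' = 61.5598 keV

Maximum electron kinetic energy:
K_max = E₀ - E'_min = 81.1000 - 61.5598 = 19.5402 keV

(Intermediate values are shown rounded; full precision is carried through to the final answer.)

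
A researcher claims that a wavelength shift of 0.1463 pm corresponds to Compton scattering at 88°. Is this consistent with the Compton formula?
No, inconsistent

Calculate the expected shift for θ = 88°:

Δλ_expected = λ_C(1 - cos(88°))
Δλ_expected = 2.4263 × (1 - cos(88°))
Δλ_expected = 2.4263 × 0.9651
Δλ_expected = 2.3416 pm

Given shift: 0.1463 pm
Expected shift: 2.3416 pm
Difference: 2.1953 pm

The values do not match. The given shift corresponds to θ ≈ 20.0°, not 88°.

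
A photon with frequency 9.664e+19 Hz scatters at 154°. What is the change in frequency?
5.775e+19 Hz (decrease)

Convert frequency to wavelength (c = 299792458 m/s):
λ₀ = c/f₀ = 299792458/9.664e+19 = 3.1021571e-12 m = 3.1022 pm

Calculate Compton shift:
Δλ = λ_C(1 - cos(154°)) = 4.6071 pm

Final wavelength:
λ' = λ₀ + Δλ = 3.1022 + 4.6071 = 7.7092 pm

Final frequency:
f' = c/λ' = 299792458/7.7092205e-12 = 3.8887519e+19 Hz

Frequency shift (decrease):
Δf = f₀ - f' = 9.664e+19 - 3.8887519e+19 = 5.775e+19 Hz

(Intermediate values are shown rounded; full precision is carried through to the final answer.)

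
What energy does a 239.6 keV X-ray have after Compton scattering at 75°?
177.8069 keV

First convert energy to wavelength:
λ = hc/E, with hc ≈ 1239.842 keV·pm (i.e. 1239.842 eV·nm)

For E = 239.6 keV = 239600 eV:
λ = 1239.842 keV·pm / 239.6 keV
λ = 5.1746 pm

Calculate the Compton shift:
Δλ = λ_C(1 - cos(75°)) = 2.4263 × 0.7412
Δλ = 1.7983 pm

Final wavelength:
λ' = 5.1746 + 1.7983 = 6.9730 pm

Final energy:
E' = hc/λ' = 1239.842 / 6.9730 = 177.8069 keV

(Intermediate values are shown rounded; full precision is carried through to the final answer.)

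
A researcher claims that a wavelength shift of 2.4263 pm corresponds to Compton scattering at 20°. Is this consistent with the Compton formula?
No, inconsistent

Calculate the expected shift for θ = 20°:

Δλ_expected = λ_C(1 - cos(20°))
Δλ_expected = 2.4263 × (1 - cos(20°))
Δλ_expected = 2.4263 × 0.0603
Δλ_expected = 0.1463 pm

Given shift: 2.4263 pm
Expected shift: 0.1463 pm
Difference: 2.2800 pm

The values do not match. The given shift corresponds to θ ≈ 90.0°, not 20°.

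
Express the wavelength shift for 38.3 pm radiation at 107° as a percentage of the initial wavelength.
8.1872%

Calculate the Compton shift:
Δλ = λ_C(1 - cos(107°))
Δλ = 2.4263 × (1 - cos(107°))
Δλ = 2.4263 × 1.2924
Δλ = 3.1357 pm

Percentage change:
(Δλ/λ₀) × 100 = (3.1357/38.3) × 100
= 8.1872%

(Intermediate values are shown rounded; full precision is carried through to the final answer.)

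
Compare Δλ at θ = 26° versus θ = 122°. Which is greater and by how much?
122° produces the larger shift by a factor of 15.117

Calculate both shifts using Δλ = λ_C(1 - cos θ):

For θ₁ = 26°:
Δλ₁ = 2.4263 × (1 - cos(26°))
Δλ₁ = 2.4263 × 0.1012
Δλ₁ = 0.2456 pm

For θ₂ = 122°:
Δλ₂ = 2.4263 × (1 - cos(122°))
Δλ₂ = 2.4263 × 1.5299
Δλ₂ = 3.7121 pm

The 122° angle produces the larger shift.
Ratio: 3.7121/0.2456 = 15.117

(Intermediate values are shown rounded; full precision is carried through to the final answer.)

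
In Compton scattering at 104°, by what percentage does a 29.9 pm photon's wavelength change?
10.0779%

Calculate the Compton shift:
Δλ = λ_C(1 - cos(104°))
Δλ = 2.4263 × (1 - cos(104°))
Δλ = 2.4263 × 1.2419
Δλ = 3.0133 pm

Percentage change:
(Δλ/λ₀) × 100 = (3.0133/29.9) × 100
= 10.0779%

(Intermediate values are shown rounded; full precision is carried through to the final answer.)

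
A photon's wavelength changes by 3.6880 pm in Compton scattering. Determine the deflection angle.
121.33°

From the Compton formula Δλ = λ_C(1 - cos θ), we can solve for θ:

cos θ = 1 - Δλ/λ_C

Given:
- Δλ = 3.6880 pm
- λ_C = h/(m_e·c) ≈ 2.42631024 pm

cos θ = 1 - 3.6880/2.42631024
cos θ = 1 - 1.520003
cos θ = -0.520003

θ = arccos(-0.520003)
θ = 121.33°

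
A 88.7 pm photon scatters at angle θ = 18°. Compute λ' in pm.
88.8188 pm

Using the Compton scattering formula:
λ' = λ + Δλ = λ + λ_C(1 - cos θ)

Given:
- Initial wavelength λ = 88.7 pm
- Scattering angle θ = 18°
- Compton wavelength λ_C ≈ 2.4263 pm

Calculate the shift:
Δλ = 2.4263 × (1 - cos(18°))
Δλ = 2.4263 × 0.0489
Δλ = 0.1188 pm

Final wavelength:
λ' = 88.7 + 0.1188 = 88.8188 pm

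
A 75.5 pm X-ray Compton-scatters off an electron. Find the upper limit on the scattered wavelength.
80.3526 pm (at θ = 180°)

The Compton shift is Δλ = λ_C(1 − cos θ).

Since cos θ ranges from −1 to 1, the factor (1 − cos θ) ranges from 0 to 2; the maximum shift occurs at θ = 180° (backscattering):
Δλ_max = 2λ_C = 2 × 2.4263 pm = 4.8526 pm

Maximum scattered wavelength:
λ'_max = λ₀ + Δλ_max = 75.5 + 4.8526 = 80.3526 pm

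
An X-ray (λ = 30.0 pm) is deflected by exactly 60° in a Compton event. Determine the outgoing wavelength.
31.2132 pm

Using the Compton formula: λ' = λ + λ_C(1 − cos θ)

For θ = 60°, cos θ = 1/2 (exact) = 0.5000, so:
1 − cos 60° = 1 − (1/2) = 0.5000

Δλ = λ_C × 0.5000 = 2.4263 × 0.5000 = 1.2132 pm

λ' = 30.0 + 1.2132 = 31.2132 pm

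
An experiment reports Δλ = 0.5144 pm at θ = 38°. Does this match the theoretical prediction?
Yes, consistent

Calculate the expected shift for θ = 38°:

Δλ_expected = λ_C(1 - cos(38°))
Δλ_expected = 2.4263 × (1 - cos(38°))
Δλ_expected = 2.4263 × 0.2120
Δλ_expected = 0.5144 pm

Given shift: 0.5144 pm
Expected shift: 0.5144 pm
Difference: 0.0000 pm

The values match. This is consistent with Compton scattering at the stated angle.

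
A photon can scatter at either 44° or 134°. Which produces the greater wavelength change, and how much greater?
134° produces the larger shift by a factor of 6.038

Calculate both shifts using Δλ = λ_C(1 - cos θ):

For θ₁ = 44°:
Δλ₁ = 2.4263 × (1 - cos(44°))
Δλ₁ = 2.4263 × 0.2807
Δλ₁ = 0.6810 pm

For θ₂ = 134°:
Δλ₂ = 2.4263 × (1 - cos(134°))
Δλ₂ = 2.4263 × 1.6947
Δλ₂ = 4.1118 pm

The 134° angle produces the larger shift.
Ratio: 4.1118/0.6810 = 6.038

(Intermediate values are shown rounded; full precision is carried through to the final answer.)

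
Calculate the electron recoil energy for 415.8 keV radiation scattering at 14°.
9.8129 keV

By energy conservation: K_e = E_initial - E_final

First find the scattered photon energy:
Initial wavelength: λ = hc/E = 2.9818 pm
Compton shift: Δλ = λ_C(1 - cos(14°)) = 0.0721 pm
Final wavelength: λ' = 2.9818 + 0.0721 = 3.0539 pm
Final photon energy: E' = hc/λ' = 405.9871 keV

Electron kinetic energy:
K_e = E - E' = 415.8000 - 405.9871 = 9.8129 keV

(Intermediate values are shown rounded; full precision is carried through to the final answer.)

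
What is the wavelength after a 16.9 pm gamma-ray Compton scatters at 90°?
19.3263 pm

Using the Compton scattering formula:
λ' = λ + Δλ = λ + λ_C(1 - cos θ)

Given:
- Initial wavelength λ = 16.9 pm
- Scattering angle θ = 90°
- Compton wavelength λ_C ≈ 2.4263 pm

Calculate the shift:
Δλ = 2.4263 × (1 - cos(90°))
Δλ = 2.4263 × 1.0000
Δλ = 2.4263 pm

Final wavelength:
λ' = 16.9 + 2.4263 = 19.3263 pm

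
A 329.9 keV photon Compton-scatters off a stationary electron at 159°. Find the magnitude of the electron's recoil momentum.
2.5109e-22 kg·m/s

The electron is initially at rest, so by conservation of momentum:
p⃗_e = p⃗₀ − p⃗'  (incident photon momentum minus scattered photon momentum)

Photon momentum magnitudes (p = h/λ = E/c):
λ₀ = hc/E₀ = 3.7582 pm → p₀ = h/λ₀ = 1.7631e-22 kg·m/s
Δλ = λ_C(1 − cos 159°) = 4.6915 pm
λ' = 8.4497 pm → p' = h/λ' = 7.8418e-23 kg·m/s

The scattered photon makes angle θ = 159° with the incident direction, so by the law of cosines:
|p⃗_e|² = p₀² + p'² − 2p₀p'cos θ
|p⃗_e|² = (1.7631e-22)² + (7.8418e-23)² − 2·1.7631e-22·7.8418e-23·cos(159°)
|p⃗_e| = 2.5109e-22 kg·m/s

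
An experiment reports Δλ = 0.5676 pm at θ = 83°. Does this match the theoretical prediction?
No, inconsistent

Calculate the expected shift for θ = 83°:

Δλ_expected = λ_C(1 - cos(83°))
Δλ_expected = 2.4263 × (1 - cos(83°))
Δλ_expected = 2.4263 × 0.8781
Δλ_expected = 2.1306 pm

Given shift: 0.5676 pm
Expected shift: 2.1306 pm
Difference: 1.5630 pm

The values do not match. The given shift corresponds to θ ≈ 40.0°, not 83°.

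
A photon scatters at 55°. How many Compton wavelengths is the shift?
0.4264 λ_C

The Compton shift formula is:
Δλ = λ_C(1 - cos θ)

Dividing both sides by λ_C:
Δλ/λ_C = 1 - cos θ

For θ = 55°:
Δλ/λ_C = 1 - cos(55°)
Δλ/λ_C = 1 - 0.5736
Δλ/λ_C = 0.4264

This means the shift is 0.4264 × λ_C = 1.0346 pm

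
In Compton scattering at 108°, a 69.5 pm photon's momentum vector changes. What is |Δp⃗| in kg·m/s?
1.5091e-23 kg·m/s

Photon momentum magnitude is p = h/λ.

Initial momentum:
p₀ = h/λ = 6.6261e-34/6.9500e-11 = 9.5339e-24 kg·m/s

After scattering:
λ' = λ + Δλ = 69.5 + 3.1761 = 72.6761 pm
p' = h/λ' = 6.6261e-34/7.2676e-11 = 9.1173e-24 kg·m/s

Momentum is a vector; the scattered photon's direction makes angle θ = 108° with the incident direction. The magnitude of the vector change Δp⃗ = p⃗₀ − p⃗' is found from the law of cosines:
|Δp⃗|² = p₀² + p'² − 2p₀p'cos θ
|Δp⃗|² = (9.5339e-24)² + (9.1173e-24)² − 2·9.5339e-24·9.1173e-24·cos(108°)
|Δp⃗| = 1.5091e-23 kg·m/s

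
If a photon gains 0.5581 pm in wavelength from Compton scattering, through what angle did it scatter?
39.65°

From the Compton formula Δλ = λ_C(1 - cos θ), we can solve for θ:

cos θ = 1 - Δλ/λ_C

Given:
- Δλ = 0.5581 pm
- λ_C = h/(m_e·c) ≈ 2.42631024 pm

cos θ = 1 - 0.5581/2.42631024
cos θ = 1 - 0.230020
cos θ = 0.769980

θ = arccos(0.769980)
θ = 39.65°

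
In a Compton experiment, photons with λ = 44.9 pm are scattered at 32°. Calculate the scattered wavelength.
45.2687 pm

Using the Compton scattering formula:
λ' = λ + Δλ = λ + λ_C(1 - cos θ)

Given:
- Initial wavelength λ = 44.9 pm
- Scattering angle θ = 32°
- Compton wavelength λ_C ≈ 2.4263 pm

Calculate the shift:
Δλ = 2.4263 × (1 - cos(32°))
Δλ = 2.4263 × 0.1520
Δλ = 0.3687 pm

Final wavelength:
λ' = 44.9 + 0.3687 = 45.2687 pm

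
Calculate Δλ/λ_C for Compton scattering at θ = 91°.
1.0175 λ_C

The Compton shift formula is:
Δλ = λ_C(1 - cos θ)

Dividing both sides by λ_C:
Δλ/λ_C = 1 - cos θ

For θ = 91°:
Δλ/λ_C = 1 - cos(91°)
Δλ/λ_C = 1 - -0.0175
Δλ/λ_C = 1.0175

This means the shift is 1.0175 × λ_C = 2.4687 pm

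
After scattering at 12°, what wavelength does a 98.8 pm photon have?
98.8530 pm

Using the Compton scattering formula:
λ' = λ + Δλ = λ + λ_C(1 - cos θ)

Given:
- Initial wavelength λ = 98.8 pm
- Scattering angle θ = 12°
- Compton wavelength λ_C ≈ 2.4263 pm

Calculate the shift:
Δλ = 2.4263 × (1 - cos(12°))
Δλ = 2.4263 × 0.0219
Δλ = 0.0530 pm

Final wavelength:
λ' = 98.8 + 0.0530 = 98.8530 pm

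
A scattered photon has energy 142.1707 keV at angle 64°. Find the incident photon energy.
168.5000 keV

Convert final energy to wavelength (hc ≈ 1239.842 keV·pm):
λ' = hc/E' = 1239.842 / 142.1707 = 8.7208 pm

Calculate the Compton shift:
Δλ = λ_C(1 - cos(64°))
Δλ = 2.4263 × (1 - cos(64°))
Δλ = 1.3627 pm

Initial wavelength:
λ = λ' - Δλ = 8.7208 - 1.3627 = 7.3581 pm

Initial energy:
E = hc/λ = 1239.842 / 7.3581 = 168.5000 keV

(Intermediate values are shown rounded; full precision is carried through to the final answer.)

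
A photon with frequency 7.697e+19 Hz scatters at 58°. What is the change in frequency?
1.743e+19 Hz (decrease)

Convert frequency to wavelength (c = 299792458 m/s):
λ₀ = c/f₀ = 299792458/7.697e+19 = 3.8949260e-12 m = 3.8949 pm

Calculate Compton shift:
Δλ = λ_C(1 - cos(58°)) = 1.1406 pm

Final wavelength:
λ' = λ₀ + Δλ = 3.8949 + 1.1406 = 5.0355 pm

Final frequency:
f' = c/λ' = 299792458/5.0354877e-12 = 5.9535932e+19 Hz

Frequency shift (decrease):
Δf = f₀ - f' = 7.697e+19 - 5.9535932e+19 = 1.743e+19 Hz

(Intermediate values are shown rounded; full precision is carried through to the final answer.)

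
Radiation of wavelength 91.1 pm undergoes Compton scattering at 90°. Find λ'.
93.5263 pm

Using the Compton formula: λ' = λ + λ_C(1 − cos θ)

For θ = 90°, cos θ = 0 (exact) = 0.0000, so:
1 − cos 90° = 1 − (0) = 1.0000

Δλ = λ_C × 1.0000 = 2.4263 × 1.0000 = 2.4263 pm

λ' = 91.1 + 2.4263 = 93.5263 pm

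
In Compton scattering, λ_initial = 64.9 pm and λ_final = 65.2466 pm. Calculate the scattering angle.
31.00°

First find the wavelength shift:
Δλ = λ' - λ = 65.2466 - 64.9 = 0.3466 pm

Using Δλ = λ_C(1 - cos θ), with λ_C = h/(m_e·c) ≈ 2.42631024 pm:
cos θ = 1 - Δλ/λ_C
cos θ = 1 - 0.3466/2.42631024
cos θ = 0.857149

θ = arccos(0.857149)
θ = 31.00°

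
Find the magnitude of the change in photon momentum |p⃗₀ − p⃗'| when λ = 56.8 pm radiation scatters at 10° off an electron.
2.0328e-24 kg·m/s

Photon momentum magnitude is p = h/λ.

Initial momentum:
p₀ = h/λ = 6.6261e-34/5.6800e-11 = 1.1666e-23 kg·m/s

After scattering:
λ' = λ + Δλ = 56.8 + 0.0369 = 56.8369 pm
p' = h/λ' = 6.6261e-34/5.6837e-11 = 1.1658e-23 kg·m/s

Momentum is a vector; the scattered photon's direction makes angle θ = 10° with the incident direction. The magnitude of the vector change Δp⃗ = p⃗₀ − p⃗' is found from the law of cosines:
|Δp⃗|² = p₀² + p'² − 2p₀p'cos θ
|Δp⃗|² = (1.1666e-23)² + (1.1658e-23)² − 2·1.1666e-23·1.1658e-23·cos(10°)
|Δp⃗| = 2.0328e-24 kg·m/s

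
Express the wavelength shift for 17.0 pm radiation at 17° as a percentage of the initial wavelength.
0.6236%

Calculate the Compton shift:
Δλ = λ_C(1 - cos(17°))
Δλ = 2.4263 × (1 - cos(17°))
Δλ = 2.4263 × 0.0437
Δλ = 0.1060 pm

Percentage change:
(Δλ/λ₀) × 100 = (0.1060/17.0) × 100
= 0.6236%

(Intermediate values are shown rounded; full precision is carried through to the final answer.)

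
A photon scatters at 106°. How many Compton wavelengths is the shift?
1.2756 λ_C

The Compton shift formula is:
Δλ = λ_C(1 - cos θ)

Dividing both sides by λ_C:
Δλ/λ_C = 1 - cos θ

For θ = 106°:
Δλ/λ_C = 1 - cos(106°)
Δλ/λ_C = 1 - -0.2756
Δλ/λ_C = 1.2756

This means the shift is 1.2756 × λ_C = 3.0951 pm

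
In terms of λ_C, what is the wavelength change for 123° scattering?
1.5446 λ_C

The Compton shift formula is:
Δλ = λ_C(1 - cos θ)

Dividing both sides by λ_C:
Δλ/λ_C = 1 - cos θ

For θ = 123°:
Δλ/λ_C = 1 - cos(123°)
Δλ/λ_C = 1 - -0.5446
Δλ/λ_C = 1.5446

This means the shift is 1.5446 × λ_C = 3.7478 pm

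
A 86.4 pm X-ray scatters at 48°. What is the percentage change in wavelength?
0.9292%

Calculate the Compton shift:
Δλ = λ_C(1 - cos(48°))
Δλ = 2.4263 × (1 - cos(48°))
Δλ = 2.4263 × 0.3309
Δλ = 0.8028 pm

Percentage change:
(Δλ/λ₀) × 100 = (0.8028/86.4) × 100
= 0.9292%

(Intermediate values are shown rounded; full precision is carried through to the final answer.)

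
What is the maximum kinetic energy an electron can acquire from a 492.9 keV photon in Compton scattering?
324.6266 keV

Maximum energy transfer occurs at θ = 180° (backscattering).

Initial photon: E₀ = 492.9 keV → λ₀ = 2.5154 pm

Maximum Compton shift (at 180°):
Δλ_max = 2λ_C = 2 × 2.4263 = 4.8526 pm

Final wavelength:
λ' = 2.5154 + 4.8526 = 7.3680 pm

Minimum photon energy (maximum energy to electron):
E'_min = hc/λ' = 168.2734 keV

Maximum electron kinetic energy:
K_max = E₀ - E'_min = 492.9000 - 168.2734 = 324.6266 keV

(Intermediate values are shown rounded; full precision is carried through to the final answer.)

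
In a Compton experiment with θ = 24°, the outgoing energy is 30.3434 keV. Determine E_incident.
30.5000 keV

Convert final energy to wavelength (hc ≈ 1239.842 keV·pm):
λ' = hc/E' = 1239.842 / 30.3434 = 40.8604 pm

Calculate the Compton shift:
Δλ = λ_C(1 - cos(24°))
Δλ = 2.4263 × (1 - cos(24°))
Δλ = 0.2098 pm

Initial wavelength:
λ = λ' - Δλ = 40.8604 - 0.2098 = 40.6506 pm

Initial energy:
E = hc/λ = 1239.842 / 40.6506 = 30.5000 keV

(Intermediate values are shown rounded; full precision is carried through to the final answer.)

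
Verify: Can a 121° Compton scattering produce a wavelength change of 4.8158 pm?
No, inconsistent

Calculate the expected shift for θ = 121°:

Δλ_expected = λ_C(1 - cos(121°))
Δλ_expected = 2.4263 × (1 - cos(121°))
Δλ_expected = 2.4263 × 1.5150
Δλ_expected = 3.6760 pm

Given shift: 4.8158 pm
Expected shift: 3.6760 pm
Difference: 1.1398 pm

The values do not match. The given shift corresponds to θ ≈ 170.0°, not 121°.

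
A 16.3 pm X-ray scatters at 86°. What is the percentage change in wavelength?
13.8470%

Calculate the Compton shift:
Δλ = λ_C(1 - cos(86°))
Δλ = 2.4263 × (1 - cos(86°))
Δλ = 2.4263 × 0.9302
Δλ = 2.2571 pm

Percentage change:
(Δλ/λ₀) × 100 = (2.2571/16.3) × 100
= 13.8470%

(Intermediate values are shown rounded; full precision is carried through to the final answer.)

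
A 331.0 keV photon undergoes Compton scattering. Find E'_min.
144.1951 keV (at θ = 180°)

The scattered photon has minimum energy when its wavelength is maximum, i.e., when the Compton shift Δλ = λ_C(1 − cos θ) is maximum. This occurs at θ = 180° (backscattering), giving Δλ_max = 2λ_C = 4.8526 pm.

Initial wavelength: λ₀ = hc/E₀ = 3.7457 pm
Maximum final wavelength: λ'_max = λ₀ + 2λ_C = 3.7457 + 4.8526 = 8.5984 pm
Minimum final energy: E'_min = hc/λ'_max = 144.1951 keV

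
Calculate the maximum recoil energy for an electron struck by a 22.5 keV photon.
1.8210 keV

Maximum energy transfer occurs at θ = 180° (backscattering).

Initial photon: E₀ = 22.5 keV → λ₀ = 55.1041 pm

Maximum Compton shift (at 180°):
Δλ_max = 2λ_C = 2 × 2.4263 = 4.8526 pm

Final wavelength:
λ' = 55.1041 + 4.8526 = 59.9567 pm

Minimum photon energy (maximum energy to electron):
E'_min = hc/λ' = 20.6790 keV

Maximum electron kinetic energy:
K_max = E₀ - E'_min = 22.5000 - 20.6790 = 1.8210 keV

(Intermediate values are shown rounded; full precision is carried through to the final answer.)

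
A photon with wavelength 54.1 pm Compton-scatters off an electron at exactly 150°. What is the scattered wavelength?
58.6276 pm

Using the Compton formula: λ' = λ + λ_C(1 − cos θ)

For θ = 150°, cos θ = -√3/2 (exact) ≈ -0.8660, so:
1 − cos 150° = 1 − (-√3/2) ≈ 1.8660

Δλ = λ_C × 1.8660 = 2.4263 × 1.8660 = 4.5276 pm

λ' = 54.1 + 4.5276 = 58.6276 pm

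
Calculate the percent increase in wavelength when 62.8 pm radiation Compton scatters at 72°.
2.6696%

Calculate the Compton shift:
Δλ = λ_C(1 - cos(72°))
Δλ = 2.4263 × (1 - cos(72°))
Δλ = 2.4263 × 0.6910
Δλ = 1.6765 pm

Percentage change:
(Δλ/λ₀) × 100 = (1.6765/62.8) × 100
= 2.6696%

(Intermediate values are shown rounded; full precision is carried through to the final answer.)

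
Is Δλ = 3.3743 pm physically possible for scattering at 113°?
Yes, consistent

Calculate the expected shift for θ = 113°:

Δλ_expected = λ_C(1 - cos(113°))
Δλ_expected = 2.4263 × (1 - cos(113°))
Δλ_expected = 2.4263 × 1.3907
Δλ_expected = 3.3743 pm

Given shift: 3.3743 pm
Expected shift: 3.3743 pm
Difference: 0.0000 pm

The values match. This is consistent with Compton scattering at the stated angle.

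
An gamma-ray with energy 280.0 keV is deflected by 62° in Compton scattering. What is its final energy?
216.9364 keV

First convert energy to wavelength:
λ = hc/E, with hc ≈ 1239.842 keV·pm (i.e. 1239.842 eV·nm)

For E = 280.0 keV = 280000 eV:
λ = 1239.842 keV·pm / 280.0 keV
λ = 4.4280 pm

Calculate the Compton shift:
Δλ = λ_C(1 - cos(62°)) = 2.4263 × 0.5305
Δλ = 1.2872 pm

Final wavelength:
λ' = 4.4280 + 1.2872 = 5.7152 pm

Final energy:
E' = hc/λ' = 1239.842 / 5.7152 = 216.9364 keV

(Intermediate values are shown rounded; full precision is carried through to the final answer.)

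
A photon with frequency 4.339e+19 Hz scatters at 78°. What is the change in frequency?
9.443e+18 Hz (decrease)

Convert frequency to wavelength (c = 299792458 m/s):
λ₀ = c/f₀ = 299792458/4.339e+19 = 6.9092523e-12 m = 6.9093 pm

Calculate Compton shift:
Δλ = λ_C(1 - cos(78°)) = 1.9219 pm

Final wavelength:
λ' = λ₀ + Δλ = 6.9093 + 1.9219 = 8.8311 pm

Final frequency:
f' = c/λ' = 299792458/8.8311043e-12 = 3.3947335e+19 Hz

Frequency shift (decrease):
Δf = f₀ - f' = 4.339e+19 - 3.3947335e+19 = 9.443e+18 Hz

(Intermediate values are shown rounded; full precision is carried through to the final answer.)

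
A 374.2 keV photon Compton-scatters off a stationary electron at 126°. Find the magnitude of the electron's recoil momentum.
2.6511e-22 kg·m/s

The electron is initially at rest, so by conservation of momentum:
p⃗_e = p⃗₀ − p⃗'  (incident photon momentum minus scattered photon momentum)

Photon momentum magnitudes (p = h/λ = E/c):
λ₀ = hc/E₀ = 3.3133 pm → p₀ = h/λ₀ = 1.9998e-22 kg·m/s
Δλ = λ_C(1 − cos 126°) = 3.8525 pm
λ' = 7.1658 pm → p' = h/λ' = 9.2468e-23 kg·m/s

The scattered photon makes angle θ = 126° with the incident direction, so by the law of cosines:
|p⃗_e|² = p₀² + p'² − 2p₀p'cos θ
|p⃗_e|² = (1.9998e-22)² + (9.2468e-23)² − 2·1.9998e-22·9.2468e-23·cos(126°)
|p⃗_e| = 2.6511e-22 kg·m/s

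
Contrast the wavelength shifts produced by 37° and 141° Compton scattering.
141° produces the larger shift by a factor of 8.826

Calculate both shifts using Δλ = λ_C(1 - cos θ):

For θ₁ = 37°:
Δλ₁ = 2.4263 × (1 - cos(37°))
Δλ₁ = 2.4263 × 0.2014
Δλ₁ = 0.4886 pm

For θ₂ = 141°:
Δλ₂ = 2.4263 × (1 - cos(141°))
Δλ₂ = 2.4263 × 1.7771
Δλ₂ = 4.3119 pm

The 141° angle produces the larger shift.
Ratio: 4.3119/0.4886 = 8.826

(Intermediate values are shown rounded; full precision is carried through to the final answer.)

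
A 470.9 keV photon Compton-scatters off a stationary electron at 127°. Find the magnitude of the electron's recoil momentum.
3.2319e-22 kg·m/s

The electron is initially at rest, so by conservation of momentum:
p⃗_e = p⃗₀ − p⃗'  (incident photon momentum minus scattered photon momentum)

Photon momentum magnitudes (p = h/λ = E/c):
λ₀ = hc/E₀ = 2.6329 pm → p₀ = h/λ₀ = 2.5166e-22 kg·m/s
Δλ = λ_C(1 − cos 127°) = 3.8865 pm
λ' = 6.5194 pm → p' = h/λ' = 1.0164e-22 kg·m/s

The scattered photon makes angle θ = 127° with the incident direction, so by the law of cosines:
|p⃗_e|² = p₀² + p'² − 2p₀p'cos θ
|p⃗_e|² = (2.5166e-22)² + (1.0164e-22)² − 2·2.5166e-22·1.0164e-22·cos(127°)
|p⃗_e| = 3.2319e-22 kg·m/s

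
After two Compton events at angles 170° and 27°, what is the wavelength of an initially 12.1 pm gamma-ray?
17.1802 pm

Apply Compton shift twice:

First scattering at θ₁ = 170°:
Δλ₁ = λ_C(1 - cos(170°))
Δλ₁ = 2.4263 × 1.9848
Δλ₁ = 4.8158 pm

After first scattering:
λ₁ = 12.1 + 4.8158 = 16.9158 pm

Second scattering at θ₂ = 27°:
Δλ₂ = λ_C(1 - cos(27°))
Δλ₂ = 2.4263 × 0.1090
Δλ₂ = 0.2645 pm

Final wavelength:
λ₂ = 16.9158 + 0.2645 = 17.1802 pm

Total shift: Δλ_total = 4.8158 + 0.2645 = 5.0802 pm

(Intermediate values are shown rounded; full precision is carried through to the final answer.)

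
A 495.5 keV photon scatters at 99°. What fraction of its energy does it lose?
0.5286 (or 52.86%)

Calculate initial and final photon energies:

Initial: E₀ = 495.5 keV → λ₀ = 2.5022 pm
Compton shift: Δλ = 2.8059 pm
Final wavelength: λ' = 5.3081 pm
Final energy: E' = 233.5767 keV

Fractional energy loss:
(E₀ - E')/E₀ = (495.5000 - 233.5767)/495.5000
= 261.9233/495.5000
= 0.5286
= 52.86%

(Intermediate values are shown rounded; full precision is carried through to the final answer.)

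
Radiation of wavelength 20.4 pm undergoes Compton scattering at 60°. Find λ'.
21.6132 pm

Using the Compton formula: λ' = λ + λ_C(1 − cos θ)

For θ = 60°, cos θ = 1/2 (exact) = 0.5000, so:
1 − cos 60° = 1 − (1/2) = 0.5000

Δλ = λ_C × 0.5000 = 2.4263 × 0.5000 = 1.2132 pm

λ' = 20.4 + 1.2132 = 21.6132 pm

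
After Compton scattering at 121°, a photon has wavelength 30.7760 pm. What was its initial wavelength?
27.1000 pm

From λ' = λ + Δλ, we have λ = λ' - Δλ

First calculate the Compton shift:
Δλ = λ_C(1 - cos θ)
Δλ = 2.4263 × (1 - cos(121°))
Δλ = 2.4263 × 1.5150
Δλ = 3.6760 pm

Initial wavelength:
λ = λ' - Δλ
λ = 30.7760 - 3.6760
λ = 27.1000 pm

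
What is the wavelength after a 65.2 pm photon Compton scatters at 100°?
68.0476 pm

Using the Compton scattering formula:
λ' = λ + Δλ = λ + λ_C(1 - cos θ)

Given:
- Initial wavelength λ = 65.2 pm
- Scattering angle θ = 100°
- Compton wavelength λ_C ≈ 2.4263 pm

Calculate the shift:
Δλ = 2.4263 × (1 - cos(100°))
Δλ = 2.4263 × 1.1736
Δλ = 2.8476 pm

Final wavelength:
λ' = 65.2 + 2.8476 = 68.0476 pm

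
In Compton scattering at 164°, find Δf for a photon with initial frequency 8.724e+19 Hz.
5.066e+19 Hz (decrease)

Convert frequency to wavelength (c = 299792458 m/s):
λ₀ = c/f₀ = 299792458/8.724e+19 = 3.4364106e-12 m = 3.4364 pm

Calculate Compton shift:
Δλ = λ_C(1 - cos(164°)) = 4.7586 pm

Final wavelength:
λ' = λ₀ + Δλ = 3.4364 + 4.7586 = 8.1950 pm

Final frequency:
f' = c/λ' = 299792458/8.1950399e-12 = 3.6582184e+19 Hz

Frequency shift (decrease):
Δf = f₀ - f' = 8.724e+19 - 3.6582184e+19 = 5.066e+19 Hz

(Intermediate values are shown rounded; full precision is carried through to the final answer.)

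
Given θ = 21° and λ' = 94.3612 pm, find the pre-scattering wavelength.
94.2000 pm

From λ' = λ + Δλ, we have λ = λ' - Δλ

First calculate the Compton shift:
Δλ = λ_C(1 - cos θ)
Δλ = 2.4263 × (1 - cos(21°))
Δλ = 2.4263 × 0.0664
Δλ = 0.1612 pm

Initial wavelength:
λ = λ' - Δλ
λ = 94.3612 - 0.1612
λ = 94.2000 pm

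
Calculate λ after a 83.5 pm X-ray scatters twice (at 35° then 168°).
88.7384 pm

Apply Compton shift twice:

First scattering at θ₁ = 35°:
Δλ₁ = λ_C(1 - cos(35°))
Δλ₁ = 2.4263 × 0.1808
Δλ₁ = 0.4388 pm

After first scattering:
λ₁ = 83.5 + 0.4388 = 83.9388 pm

Second scattering at θ₂ = 168°:
Δλ₂ = λ_C(1 - cos(168°))
Δλ₂ = 2.4263 × 1.9781
Δλ₂ = 4.7996 pm

Final wavelength:
λ₂ = 83.9388 + 4.7996 = 88.7384 pm

Total shift: Δλ_total = 0.4388 + 4.7996 = 5.2384 pm

(Intermediate values are shown rounded; full precision is carried through to the final answer.)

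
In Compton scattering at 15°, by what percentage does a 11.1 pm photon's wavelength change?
0.7448%

Calculate the Compton shift:
Δλ = λ_C(1 - cos(15°))
Δλ = 2.4263 × (1 - cos(15°))
Δλ = 2.4263 × 0.0341
Δλ = 0.0827 pm

Percentage change:
(Δλ/λ₀) × 100 = (0.0827/11.1) × 100
= 0.7448%

(Intermediate values are shown rounded; full precision is carried through to the final answer.)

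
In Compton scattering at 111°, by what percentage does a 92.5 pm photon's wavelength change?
3.5631%

Calculate the Compton shift:
Δλ = λ_C(1 - cos(111°))
Δλ = 2.4263 × (1 - cos(111°))
Δλ = 2.4263 × 1.3584
Δλ = 3.2958 pm

Percentage change:
(Δλ/λ₀) × 100 = (3.2958/92.5) × 100
= 3.5631%

(Intermediate values are shown rounded; full precision is carried through to the final answer.)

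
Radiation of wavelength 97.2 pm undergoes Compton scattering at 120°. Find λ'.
100.8395 pm

Using the Compton formula: λ' = λ + λ_C(1 − cos θ)

For θ = 120°, cos θ = -1/2 (exact) = -0.5000, so:
1 − cos 120° = 1 − (-1/2) = 1.5000

Δλ = λ_C × 1.5000 = 2.4263 × 1.5000 = 3.6395 pm

λ' = 97.2 + 3.6395 = 100.8395 pm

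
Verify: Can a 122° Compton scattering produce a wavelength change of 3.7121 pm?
Yes, consistent

Calculate the expected shift for θ = 122°:

Δλ_expected = λ_C(1 - cos(122°))
Δλ_expected = 2.4263 × (1 - cos(122°))
Δλ_expected = 2.4263 × 1.5299
Δλ_expected = 3.7121 pm

Given shift: 3.7121 pm
Expected shift: 3.7121 pm
Difference: 0.0000 pm

The values match. This is consistent with Compton scattering at the stated angle.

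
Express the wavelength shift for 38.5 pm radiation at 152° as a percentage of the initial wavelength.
11.8665%

Calculate the Compton shift:
Δλ = λ_C(1 - cos(152°))
Δλ = 2.4263 × (1 - cos(152°))
Δλ = 2.4263 × 1.8829
Δλ = 4.5686 pm

Percentage change:
(Δλ/λ₀) × 100 = (4.5686/38.5) × 100
= 11.8665%

(Intermediate values are shown rounded; full precision is carried through to the final answer.)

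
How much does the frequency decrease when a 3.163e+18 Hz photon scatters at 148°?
1.429e+17 Hz (decrease)

Convert frequency to wavelength (c = 299792458 m/s):
λ₀ = c/f₀ = 299792458/3.163e+18 = 9.4781049e-11 m = 94.7810 pm

Calculate Compton shift:
Δλ = λ_C(1 - cos(148°)) = 4.4839 pm

Final wavelength:
λ' = λ₀ + Δλ = 94.7810 + 4.4839 = 99.2650 pm

Final frequency:
f' = c/λ' = 299792458/9.9264987e-11 = 3.0201229e+18 Hz

Frequency shift (decrease):
Δf = f₀ - f' = 3.163e+18 - 3.0201229e+18 = 1.429e+17 Hz

(Intermediate values are shown rounded; full precision is carried through to the final answer.)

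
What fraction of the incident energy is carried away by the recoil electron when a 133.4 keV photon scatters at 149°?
0.3265 (or 32.65%)

Calculate initial and final photon energies:

Initial: E₀ = 133.4 keV → λ₀ = 9.2942 pm
Compton shift: Δλ = 4.5061 pm
Final wavelength: λ' = 13.8002 pm
Final energy: E' = 89.8421 keV

Fractional energy loss:
(E₀ - E')/E₀ = (133.4000 - 89.8421)/133.4000
= 43.5579/133.4000
= 0.3265
= 32.65%

(Intermediate values are shown rounded; full precision is carried through to the final answer.)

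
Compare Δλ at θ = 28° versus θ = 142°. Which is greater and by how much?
142° produces the larger shift by a factor of 15.275

Calculate both shifts using Δλ = λ_C(1 - cos θ):

For θ₁ = 28°:
Δλ₁ = 2.4263 × (1 - cos(28°))
Δλ₁ = 2.4263 × 0.1171
Δλ₁ = 0.2840 pm

For θ₂ = 142°:
Δλ₂ = 2.4263 × (1 - cos(142°))
Δλ₂ = 2.4263 × 1.7880
Δλ₂ = 4.3383 pm

The 142° angle produces the larger shift.
Ratio: 4.3383/0.2840 = 15.275

(Intermediate values are shown rounded; full precision is carried through to the final answer.)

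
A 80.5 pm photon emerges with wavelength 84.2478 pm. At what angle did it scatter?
123.00°

First find the wavelength shift:
Δλ = λ' - λ = 84.2478 - 80.5 = 3.7478 pm

Using Δλ = λ_C(1 - cos θ), with λ_C = h/(m_e·c) ≈ 2.42631024 pm:
cos θ = 1 - Δλ/λ_C
cos θ = 1 - 3.7478/2.42631024
cos θ = -0.544650

θ = arccos(-0.544650)
θ = 123.00°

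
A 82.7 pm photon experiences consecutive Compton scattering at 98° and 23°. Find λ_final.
85.6569 pm

Apply Compton shift twice:

First scattering at θ₁ = 98°:
Δλ₁ = λ_C(1 - cos(98°))
Δλ₁ = 2.4263 × 1.1392
Δλ₁ = 2.7640 pm

After first scattering:
λ₁ = 82.7 + 2.7640 = 85.4640 pm

Second scattering at θ₂ = 23°:
Δλ₂ = λ_C(1 - cos(23°))
Δλ₂ = 2.4263 × 0.0795
Δλ₂ = 0.1929 pm

Final wavelength:
λ₂ = 85.4640 + 0.1929 = 85.6569 pm

Total shift: Δλ_total = 2.7640 + 0.1929 = 2.9569 pm

(Intermediate values are shown rounded; full precision is carried through to the final answer.)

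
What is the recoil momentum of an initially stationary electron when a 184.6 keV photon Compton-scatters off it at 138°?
1.4924e-22 kg·m/s

The electron is initially at rest, so by conservation of momentum:
p⃗_e = p⃗₀ − p⃗'  (incident photon momentum minus scattered photon momentum)

Photon momentum magnitudes (p = h/λ = E/c):
λ₀ = hc/E₀ = 6.7164 pm → p₀ = h/λ₀ = 9.8656e-23 kg·m/s
Δλ = λ_C(1 − cos 138°) = 4.2294 pm
λ' = 10.9458 pm → p' = h/λ' = 6.0535e-23 kg·m/s

The scattered photon makes angle θ = 138° with the incident direction, so by the law of cosines:
|p⃗_e|² = p₀² + p'² − 2p₀p'cos θ
|p⃗_e|² = (9.8656e-23)² + (6.0535e-23)² − 2·9.8656e-23·6.0535e-23·cos(138°)
|p⃗_e| = 1.4924e-22 kg·m/s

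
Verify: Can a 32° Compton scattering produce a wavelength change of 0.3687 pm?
Yes, consistent

Calculate the expected shift for θ = 32°:

Δλ_expected = λ_C(1 - cos(32°))
Δλ_expected = 2.4263 × (1 - cos(32°))
Δλ_expected = 2.4263 × 0.1520
Δλ_expected = 0.3687 pm

Given shift: 0.3687 pm
Expected shift: 0.3687 pm
Difference: 0.0000 pm

The values match. This is consistent with Compton scattering at the stated angle.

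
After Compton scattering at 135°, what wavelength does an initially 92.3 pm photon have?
96.4420 pm

Using the Compton formula: λ' = λ + λ_C(1 − cos θ)

For θ = 135°, cos θ = -√2/2 (exact) ≈ -0.7071, so:
1 − cos 135° = 1 − (-√2/2) ≈ 1.7071

Δλ = λ_C × 1.7071 = 2.4263 × 1.7071 = 4.1420 pm

λ' = 92.3 + 4.1420 = 96.4420 pm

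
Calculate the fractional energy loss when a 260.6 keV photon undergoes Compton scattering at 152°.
0.4899 (or 48.99%)

Calculate initial and final photon energies:

Initial: E₀ = 260.6 keV → λ₀ = 4.7576 pm
Compton shift: Δλ = 4.5686 pm
Final wavelength: λ' = 9.3263 pm
Final energy: E' = 132.9410 keV

Fractional energy loss:
(E₀ - E')/E₀ = (260.6000 - 132.9410)/260.6000
= 127.6590/260.6000
= 0.4899
= 48.99%

(Intermediate values are shown rounded; full precision is carried through to the final answer.)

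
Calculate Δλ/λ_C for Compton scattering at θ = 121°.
1.5150 λ_C

The Compton shift formula is:
Δλ = λ_C(1 - cos θ)

Dividing both sides by λ_C:
Δλ/λ_C = 1 - cos θ

For θ = 121°:
Δλ/λ_C = 1 - cos(121°)
Δλ/λ_C = 1 - -0.5150
Δλ/λ_C = 1.5150

This means the shift is 1.5150 × λ_C = 3.6760 pm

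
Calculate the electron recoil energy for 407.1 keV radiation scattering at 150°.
243.3835 keV

By energy conservation: K_e = E_initial - E_final

First find the scattered photon energy:
Initial wavelength: λ = hc/E = 3.0455 pm
Compton shift: Δλ = λ_C(1 - cos(150°)) = 4.5276 pm
Final wavelength: λ' = 3.0455 + 4.5276 = 7.5731 pm
Final photon energy: E' = hc/λ' = 163.7165 keV

Electron kinetic energy:
K_e = E - E' = 407.1000 - 163.7165 = 243.3835 keV

(Intermediate values are shown rounded; full precision is carried through to the final answer.)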